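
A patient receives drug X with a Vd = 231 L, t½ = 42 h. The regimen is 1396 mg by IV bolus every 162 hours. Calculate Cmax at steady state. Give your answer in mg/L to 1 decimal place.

k = ln2/t½ = ln2/42 ≈ 0.016504 h⁻¹; fraction remaining f = e^(−kτ) = e^(−0.016504×162) ≈ 0.0690.
At steady state, accumulation factor R = 1/(1 − e^(−kτ)) ≈ 1.0741.
Single-dose peak C₀ = D/Vd = 1396/231 ≈ 6.043 mg/L.
Cmax,ss = C₀/(1 − f) ≈ 6.043/0.9310 ≈ 6.491 mg/L.

6.5 mg/L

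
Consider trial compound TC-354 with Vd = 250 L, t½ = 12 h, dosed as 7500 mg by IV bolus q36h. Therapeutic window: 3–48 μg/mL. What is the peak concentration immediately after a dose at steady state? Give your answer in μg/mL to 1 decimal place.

τ = 36 h = 3 half-lives, so f = (1/2)^3 = 0.125.
At steady state, R = 1/(1 − 0.125) = 8/7.
Single-dose peak C₀ = D/Vd = 7500/250 = 30 μg/mL.
Steady-state peak Cmax,ss = C₀·R = 30 × 8/7 ≈ 34.286 μg/mL.
Peak 34.3 μg/mL vs MTC 48 μg/mL: below toxic threshold.

34.3 μg/mL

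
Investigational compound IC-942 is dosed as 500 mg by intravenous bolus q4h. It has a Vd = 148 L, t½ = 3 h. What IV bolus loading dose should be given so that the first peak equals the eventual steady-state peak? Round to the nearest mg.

f = (1/2)^(4/3) ≈ 0.396850; accumulation ratio R = 1/(1−f) ≈ 1.65796.
Loading dose to hit Cmax,ss on first dose: D_load = D_maint·R ≈ 500 × 1.65796 ≈ 828.98 mg.

829 mg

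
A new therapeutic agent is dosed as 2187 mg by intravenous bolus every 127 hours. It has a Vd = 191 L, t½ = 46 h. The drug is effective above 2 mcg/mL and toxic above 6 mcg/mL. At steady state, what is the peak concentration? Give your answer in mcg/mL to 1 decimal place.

13.4 mcg/mL

τ/t½ = 127/46 ≈ 2.7609, so fraction remaining f = (1/2)^(127/46) ≈ 0.1475.
Accumulation ratio R = 1/(1 − f) ≈ 1/0.8525 ≈ 1.1730.
Single-dose peak C₀ = D/Vd = 2187/191 ≈ 11.450 mcg/mL.
Cmax,ss = C₀/(1 − f) ≈ 11.450/0.8525 ≈ 13.431 mcg/mL.
Peak 13.4 mcg/mL vs MTC 6 mcg/mL: exceeds toxic threshold.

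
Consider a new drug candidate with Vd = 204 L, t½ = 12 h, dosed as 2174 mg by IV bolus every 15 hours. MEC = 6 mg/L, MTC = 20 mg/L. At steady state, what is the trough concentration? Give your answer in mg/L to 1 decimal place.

Over one 15-h interval, 15/12 ≈ 1.25 half-lives elapse, leaving f ≈ 0.4204 of each dose.
Each bolus raises the concentration by D/Vd = 2174/204 ≈ 10.657 mg/L.
Steady-state trough Cmin,ss = C₀·f/(1−f) ≈ 10.657 × 0.4204/0.5796 ≈ 7.730 mg/L.
Trough 7.7 mg/L vs MEC 6 mg/L: adequate.

7.7 mg/L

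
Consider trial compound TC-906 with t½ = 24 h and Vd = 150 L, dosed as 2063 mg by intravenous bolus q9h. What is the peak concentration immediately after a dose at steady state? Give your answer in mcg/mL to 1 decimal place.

k = ln2/t½ = ln2/24 ≈ 0.028881 h⁻¹; fraction remaining f = e^(−kτ) = e^(−0.028881×9) ≈ 0.7711.
At steady state, accumulation factor R = 1/(1 − e^(−kτ)) ≈ 4.3687.
Single-dose peak C₀ = D/Vd = 2063/150 ≈ 13.753 mcg/mL.
Steady-state peak Cmax,ss = C₀·R ≈ 13.753 × 4.3687 ≈ 60.083 mcg/mL.

60.1 mcg/mL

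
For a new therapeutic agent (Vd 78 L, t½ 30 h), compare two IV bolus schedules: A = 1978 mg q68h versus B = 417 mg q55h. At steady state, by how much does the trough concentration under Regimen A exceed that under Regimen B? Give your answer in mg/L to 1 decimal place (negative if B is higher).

4.6 mg/L

Regimen A: f = (1/2)^(68/30) ≈ 0.2078; Cmin,ss = (1978/78)·f/(1−f) ≈ 6.652 mg/L.
Regimen B: f = (1/2)^(55/30) ≈ 0.2806; Cmin,ss = (417/78)·f/(1−f) ≈ 2.085 mg/L.
Difference ≈ 6.652 − 2.085 ≈ 4.567 mg/L.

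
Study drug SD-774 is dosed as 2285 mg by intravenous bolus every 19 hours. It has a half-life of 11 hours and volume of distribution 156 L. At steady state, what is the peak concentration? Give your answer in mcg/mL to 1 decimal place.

21.0 mcg/mL

Over one 19-h interval, 19/11 ≈ 1.7273 half-lives elapse, leaving f ≈ 0.3020 of each dose.
Accumulation ratio R = 1/(1 − f) ≈ 1/0.6980 ≈ 1.4327.
Single-dose peak C₀ = D/Vd = 2285/156 ≈ 14.647 mcg/mL.
Steady-state peak Cmax,ss = C₀·R ≈ 14.647 × 1.4327 ≈ 20.985 mcg/mL.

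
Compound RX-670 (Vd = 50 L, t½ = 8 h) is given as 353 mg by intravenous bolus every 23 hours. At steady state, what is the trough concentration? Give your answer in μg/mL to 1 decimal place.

Over one 23-h interval, 23/8 ≈ 2.875 half-lives elapse, leaving f ≈ 0.1363 of each dose.
Single-dose peak C₀ = D/Vd = 353/50 ≈ 7.060 μg/mL.
Steady-state trough Cmin,ss = C₀·f/(1−f) ≈ 7.060 × 0.1363/0.8637 ≈ 1.114 μg/mL.

1.1 μg/mL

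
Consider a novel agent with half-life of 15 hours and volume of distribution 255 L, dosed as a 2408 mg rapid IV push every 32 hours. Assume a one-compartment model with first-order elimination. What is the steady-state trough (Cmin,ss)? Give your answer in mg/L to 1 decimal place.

2.8 mg/L

k = ln2/t½ = ln2/15 ≈ 0.046210 h⁻¹; fraction remaining f = e^(−kτ) = e^(−0.046210×32) ≈ 0.2279.
Accumulation ratio R = 1/(1 − f) ≈ 1/0.7721 ≈ 1.2952.
Single-dose peak C₀ = D/Vd = 2408/255 ≈ 9.443 mg/L.
Cmax,ss = C₀/(1 − f) ≈ 9.443/0.7721 ≈ 12.230 mg/L.
Steady-state trough Cmin,ss = Cmax,ss·f ≈ 12.230 × 0.2279 ≈ 2.787 mg/L.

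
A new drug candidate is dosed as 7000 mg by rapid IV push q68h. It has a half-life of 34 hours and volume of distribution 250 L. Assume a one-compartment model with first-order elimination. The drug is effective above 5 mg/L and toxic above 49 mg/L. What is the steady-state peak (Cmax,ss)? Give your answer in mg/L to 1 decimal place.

37.3 mg/L

τ = 68 h = 2 half-lives, so f = (1/2)^2 = 0.25.
Accumulation ratio R = 1/(1 − f) = 1/0.75 = 4/3.
Single-dose peak C₀ = D/Vd = 7000/250 = 28 mg/L.
Steady-state peak Cmax,ss = C₀·R = 28 × 4/3 ≈ 37.333 mg/L.
Peak 37.3 mg/L vs MTC 49 mg/L: below toxic threshold.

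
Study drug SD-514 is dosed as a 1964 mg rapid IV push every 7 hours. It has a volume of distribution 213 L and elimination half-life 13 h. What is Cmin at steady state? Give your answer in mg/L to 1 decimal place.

Over one 7-h interval, 7/13 ≈ 0.53846 half-lives elapse, leaving f ≈ 0.6885 of each dose.
Single-dose peak C₀ = D/Vd = 1964/213 ≈ 9.221 mg/L.
Steady-state trough Cmin,ss = C₀·f/(1−f) ≈ 9.221 × 0.6885/0.3115 ≈ 20.381 mg/L.

20.4 mg/L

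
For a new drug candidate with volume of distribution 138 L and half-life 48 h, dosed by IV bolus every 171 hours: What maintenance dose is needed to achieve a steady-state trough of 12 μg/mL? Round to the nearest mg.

τ/t½ = 171/48 ≈ 3.5625, so f = (1/2)^(171/48) ≈ 0.084641.
Cmin,ss = (D/Vd)·f/(1−f), so D = Cmin,ss·Vd·(1−f)/f.
D = 12 × 138 × (1−f)/f ≈ 12 × 138 × 10.81461 ≈ 17908.99 mg.

17909 mg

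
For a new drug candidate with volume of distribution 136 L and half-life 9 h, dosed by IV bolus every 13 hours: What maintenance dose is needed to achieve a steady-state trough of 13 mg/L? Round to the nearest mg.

3044 mg

τ/t½ = 13/9 ≈ 1.4444, so f = (1/2)^(13/9) ≈ 0.367434.
Cmin,ss = (D/Vd)·f/(1−f), so D = Cmin,ss·Vd·(1−f)/f.
D = 13 × 136 × (1−f)/f ≈ 13 × 136 × 1.72158 ≈ 3043.75 mg.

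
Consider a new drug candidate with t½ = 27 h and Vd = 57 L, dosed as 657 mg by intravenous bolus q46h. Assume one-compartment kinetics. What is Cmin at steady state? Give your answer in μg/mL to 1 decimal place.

τ/t½ = 46/27 ≈ 1.7037, so fraction remaining f = (1/2)^(46/27) ≈ 0.3070.
At steady state, accumulation factor R = 1/(1 − e^(−kτ)) ≈ 1.4430.
Single-dose peak C₀ = D/Vd = 657/57 ≈ 11.526 μg/mL.
Steady-state peak Cmax,ss = C₀·R ≈ 11.526 × 1.4430 ≈ 16.632 μg/mL.
One interval later, Cmin,ss = Cmax,ss·e^(−kτ) ≈ 16.632 × 0.3070 ≈ 5.106 μg/mL.

5.1 μg/mL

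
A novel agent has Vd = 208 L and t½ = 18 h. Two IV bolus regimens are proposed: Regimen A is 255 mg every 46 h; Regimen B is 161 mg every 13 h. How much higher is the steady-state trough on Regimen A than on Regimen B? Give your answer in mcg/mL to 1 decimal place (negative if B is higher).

-0.9 mcg/mL

Regimen A: f = (1/2)^(46/18) ≈ 0.1701; Cmin,ss = (255/208)·f/(1−f) ≈ 0.251 mcg/mL.
Regimen B: f = (1/2)^(13/18) ≈ 0.6062; Cmin,ss = (161/208)·f/(1−f) ≈ 1.192 mcg/mL.
Difference ≈ 0.251 − 1.192 ≈ -0.941 mcg/mL.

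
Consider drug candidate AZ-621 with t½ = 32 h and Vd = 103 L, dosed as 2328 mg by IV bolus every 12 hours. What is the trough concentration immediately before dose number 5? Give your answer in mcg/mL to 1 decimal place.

f = (1/2)^(τ/t½) = (1/2)^(12/32) ≈ 0.7711.
C₀ = D/Vd = 2328/103 ≈ 22.602 mcg/mL.
Before the 5th dose, 4 doses have been given. Superposition: Cmin = C₀·(f + f² + … + f^4).
≈ 22.602 × (0.7711 + 0.5946 + 0.4585 + 0.3535) ≈ 22.602 × 2.1777 ≈ 49.220 mcg/mL.

49.2 mcg/mL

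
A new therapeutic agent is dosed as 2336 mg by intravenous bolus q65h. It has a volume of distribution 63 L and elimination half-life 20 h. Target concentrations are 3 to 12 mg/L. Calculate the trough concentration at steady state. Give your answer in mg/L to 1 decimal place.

Over one 65-h interval, 65/20 ≈ 3.25 half-lives elapse, leaving f ≈ 0.1051 of each dose.
Accumulation ratio R = 1/(1 − f) ≈ 1/0.8949 ≈ 1.1174.
Single-dose peak C₀ = D/Vd = 2336/63 ≈ 37.079 mg/L.
Cmax,ss = C₀/(1 − f) ≈ 37.079/0.8949 ≈ 41.434 mg/L.
Steady-state trough Cmin,ss = Cmax,ss·f ≈ 41.434 × 0.1051 ≈ 4.355 mg/L.
Trough 4.4 mg/L vs MEC 3 mg/L: adequate.

4.4 mg/L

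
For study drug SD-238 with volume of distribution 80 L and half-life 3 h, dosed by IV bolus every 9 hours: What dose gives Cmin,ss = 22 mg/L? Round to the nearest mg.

τ/t½ = 9/3 ≈ 3, so f = (1/2)^(9/3) ≈ 0.125000.
Cmin,ss = (D/Vd)·f/(1−f), so D = Cmin,ss·Vd·(1−f)/f.
D = 22 × 80 × (1−f)/f ≈ 22 × 80 × 7.00000 ≈ 12320.00 mg.

12320 mg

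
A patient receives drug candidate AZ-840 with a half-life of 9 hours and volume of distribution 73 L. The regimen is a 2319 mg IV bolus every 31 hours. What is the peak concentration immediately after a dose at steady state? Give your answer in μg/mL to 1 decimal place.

35.0 μg/mL

τ/t½ = 31/9 ≈ 3.4444, so fraction remaining f = (1/2)^(31/9) ≈ 0.0919.
At steady state, accumulation factor R = 1/(1 − e^(−kτ)) ≈ 1.1012.
Single-dose peak C₀ = D/Vd = 2319/73 ≈ 31.767 μg/mL.
Steady-state peak Cmax,ss = C₀·R ≈ 31.767 × 1.1012 ≈ 34.982 μg/mL.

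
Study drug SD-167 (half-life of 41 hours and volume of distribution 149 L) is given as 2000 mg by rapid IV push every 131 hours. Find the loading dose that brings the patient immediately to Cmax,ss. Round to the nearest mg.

2245 mg

f = (1/2)^(131/41) ≈ 0.109187; accumulation ratio R = 1/(1−f) ≈ 1.12257.
Loading dose to hit Cmax,ss on first dose: D_load = D_maint·R ≈ 2000 × 1.12257 ≈ 2245.14 mg.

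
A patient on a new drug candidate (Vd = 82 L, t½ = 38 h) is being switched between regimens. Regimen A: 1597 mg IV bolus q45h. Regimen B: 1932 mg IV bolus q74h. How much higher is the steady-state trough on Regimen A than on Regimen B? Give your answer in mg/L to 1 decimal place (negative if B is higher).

7.1 mg/L

Regimen A: f = (1/2)^(45/38) ≈ 0.4401; Cmin,ss = (1597/82)·f/(1−f) ≈ 15.308 mg/L.
Regimen B: f = (1/2)^(74/38) ≈ 0.2593; Cmin,ss = (1932/82)·f/(1−f) ≈ 8.248 mg/L.
Difference ≈ 15.308 − 8.248 ≈ 7.060 mg/L.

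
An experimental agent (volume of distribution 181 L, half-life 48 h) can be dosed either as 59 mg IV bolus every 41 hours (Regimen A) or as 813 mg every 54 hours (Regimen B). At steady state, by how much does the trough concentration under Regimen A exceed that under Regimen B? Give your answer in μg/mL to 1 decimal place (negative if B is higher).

-3.4 μg/mL

Regimen A: f = (1/2)^(41/48) ≈ 0.5532; Cmin,ss = (59/181)·f/(1−f) ≈ 0.404 μg/mL.
Regimen B: f = (1/2)^(54/48) ≈ 0.4585; Cmin,ss = (813/181)·f/(1−f) ≈ 3.803 μg/mL.
Difference ≈ 0.404 − 3.803 ≈ -3.399 μg/mL.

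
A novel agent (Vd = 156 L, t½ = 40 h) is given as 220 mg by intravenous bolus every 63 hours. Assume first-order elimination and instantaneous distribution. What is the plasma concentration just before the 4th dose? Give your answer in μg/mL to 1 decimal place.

f = (1/2)^(τ/t½) = (1/2)^(63/40) ≈ 0.3356.
C₀ = D/Vd = 220/156 ≈ 1.410 μg/mL.
Before the 4th dose, 3 doses have been given. Superposition: Cmin = C₀·(f + f² + … + f^3).
≈ 1.410 × (0.3356 + 0.1126 + 0.0378) ≈ 1.410 × 0.4860 ≈ 0.685 μg/mL.

0.7 μg/mL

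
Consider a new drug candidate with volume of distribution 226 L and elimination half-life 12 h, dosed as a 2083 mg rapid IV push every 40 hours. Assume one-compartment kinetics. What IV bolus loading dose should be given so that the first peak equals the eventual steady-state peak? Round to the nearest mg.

2312 mg

f = (1/2)^(40/12) ≈ 0.099213; accumulation ratio R = 1/(1−f) ≈ 1.11014.
Loading dose to hit Cmax,ss on first dose: D_load = D_maint·R ≈ 2083 × 1.11014 ≈ 2312.42 mg.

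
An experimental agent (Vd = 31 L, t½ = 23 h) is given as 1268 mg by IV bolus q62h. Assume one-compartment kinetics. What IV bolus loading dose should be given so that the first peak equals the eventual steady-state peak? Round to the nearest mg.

f = (1/2)^(62/23) ≈ 0.154358; accumulation ratio R = 1/(1−f) ≈ 1.18253.
Loading dose to hit Cmax,ss on first dose: D_load = D_maint·R ≈ 1268 × 1.18253 ≈ 1499.45 mg.

1499 mg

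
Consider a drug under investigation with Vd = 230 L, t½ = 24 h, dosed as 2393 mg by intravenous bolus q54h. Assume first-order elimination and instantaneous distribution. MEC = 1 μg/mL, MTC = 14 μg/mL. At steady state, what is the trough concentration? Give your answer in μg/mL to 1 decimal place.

Over one 54-h interval, 54/24 ≈ 2.25 half-lives elapse, leaving f ≈ 0.2102 of each dose.
Accumulation ratio R = 1/(1 − f) ≈ 1/0.7898 ≈ 1.2661.
Each bolus raises the concentration by D/Vd = 2393/230 ≈ 10.404 μg/mL.
Steady-state peak Cmax,ss = C₀·R ≈ 10.404 × 1.2661 ≈ 13.173 μg/mL.
One interval later, Cmin,ss = Cmax,ss·e^(−kτ) ≈ 13.173 × 0.2102 ≈ 2.769 μg/mL.
Trough 2.8 μg/mL vs MEC 1 μg/mL: adequate.

2.8 μg/mL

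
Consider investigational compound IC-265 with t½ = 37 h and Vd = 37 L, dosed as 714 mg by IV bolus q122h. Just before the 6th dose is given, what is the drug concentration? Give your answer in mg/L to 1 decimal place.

2.2 mg/L

f = (1/2)^(τ/t½) = (1/2)^(122/37) ≈ 0.1017.
C₀ = D/Vd = 714/37 ≈ 19.297 mg/L.
Before the 6th dose, 5 doses have been given. Superposition: Cmin = C₀·(f + f² + … + f^5).
≈ 19.297 × (0.1017 + 0.0103 + 0.0011 + 0.0001 + 0.0000) ≈ 19.297 × 0.1132 ≈ 2.184 mg/L.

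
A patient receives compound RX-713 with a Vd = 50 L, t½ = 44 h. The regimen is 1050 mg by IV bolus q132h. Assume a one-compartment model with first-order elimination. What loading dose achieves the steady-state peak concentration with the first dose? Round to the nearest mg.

f = (1/2)^(132/44) ≈ 0.125000; accumulation ratio R = 1/(1−f) ≈ 1.14286.
Loading dose to hit Cmax,ss on first dose: D_load = D_maint·R ≈ 1050 × 1.14286 ≈ 1200.00 mg.

1200 mg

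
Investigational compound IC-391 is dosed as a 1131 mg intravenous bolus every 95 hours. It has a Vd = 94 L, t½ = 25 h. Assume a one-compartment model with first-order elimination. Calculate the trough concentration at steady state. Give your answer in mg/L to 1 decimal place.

0.9 mg/L

k = ln2/t½ = ln2/25 ≈ 0.027726 h⁻¹; fraction remaining f = e^(−kτ) = e^(−0.027726×95) ≈ 0.0718.
Accumulation ratio R = 1/(1 − f) ≈ 1/0.9282 ≈ 1.0774.
Each bolus raises the concentration by D/Vd = 1131/94 ≈ 12.032 mg/L.
Steady-state peak Cmax,ss = C₀·R ≈ 12.032 × 1.0774 ≈ 12.963 mg/L.
One interval later, Cmin,ss = Cmax,ss·e^(−kτ) ≈ 12.963 × 0.0718 ≈ 0.931 mg/L.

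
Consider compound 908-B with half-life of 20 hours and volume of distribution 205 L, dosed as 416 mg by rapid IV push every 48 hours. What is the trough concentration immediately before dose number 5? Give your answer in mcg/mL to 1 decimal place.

0.5 mcg/mL

f = (1/2)^(τ/t½) = (1/2)^(48/20) ≈ 0.1895.
C₀ = D/Vd = 416/205 ≈ 2.029 mcg/mL.
Before the 5th dose, 4 doses have been given. Superposition: Cmin = C₀·(f + f² + … + f^4).
≈ 2.029 × (0.1895 + 0.0359 + 0.0068 + 0.0013) ≈ 2.029 × 0.2335 ≈ 0.474 mcg/mL.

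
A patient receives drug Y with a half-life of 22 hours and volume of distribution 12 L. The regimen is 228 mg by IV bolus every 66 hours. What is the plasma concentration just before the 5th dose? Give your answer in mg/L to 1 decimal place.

2.7 mg/L

f = (1/2)^(τ/t½) = (1/2)^(66/22) ≈ 0.1250.
C₀ = D/Vd = 228/12 ≈ 19.000 mg/L.
Before the 5th dose, 4 doses have been given. Superposition: Cmin = C₀·(f + f² + … + f^4).
≈ 19.000 × (0.1250 + 0.0156 + 0.0020 + 0.0002) ≈ 19.000 × 0.1428 ≈ 2.713 mg/L.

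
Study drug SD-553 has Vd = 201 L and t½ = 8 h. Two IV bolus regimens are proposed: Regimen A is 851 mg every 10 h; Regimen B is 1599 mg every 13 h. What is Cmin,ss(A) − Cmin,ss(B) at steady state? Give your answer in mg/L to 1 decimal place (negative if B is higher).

Regimen A: f = (1/2)^(10/8) ≈ 0.4204; Cmin,ss = (851/201)·f/(1−f) ≈ 3.071 mg/L.
Regimen B: f = (1/2)^(13/8) ≈ 0.3242; Cmin,ss = (1599/201)·f/(1−f) ≈ 3.816 mg/L.
Difference ≈ 3.071 − 3.816 ≈ -0.745 mg/L.

-0.7 mg/L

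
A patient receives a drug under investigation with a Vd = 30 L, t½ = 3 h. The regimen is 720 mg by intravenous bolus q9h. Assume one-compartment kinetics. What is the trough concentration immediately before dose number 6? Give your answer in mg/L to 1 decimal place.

f = (1/2)^(τ/t½) = (1/2)^(9/3) ≈ 0.1250.
C₀ = D/Vd = 720/30 ≈ 24.000 mg/L.
Before the 6th dose, 5 doses have been given. Superposition: Cmin = C₀·(f + f² + … + f^5).
≈ 24.000 × (0.1250 + 0.0156 + 0.0020 + 0.0002 + 0.0000) ≈ 24.000 × 0.1428 ≈ 3.427 mg/L.

3.4 mg/L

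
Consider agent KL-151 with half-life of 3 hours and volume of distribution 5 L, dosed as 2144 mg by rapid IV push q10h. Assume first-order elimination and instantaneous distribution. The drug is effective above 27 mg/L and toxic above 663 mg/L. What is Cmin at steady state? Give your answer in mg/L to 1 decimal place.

47.2 mg/L

Over one 10-h interval, 10/3 ≈ 3.3333 half-lives elapse, leaving f ≈ 0.0992 of each dose.
Accumulation ratio R = 1/(1 − f) ≈ 1/0.9008 ≈ 1.1101.
Single-dose peak C₀ = D/Vd = 2144/5 ≈ 428.800 mg/L.
Cmax,ss = C₀/(1 − f) ≈ 428.800/0.9008 ≈ 476.021 mg/L.
One interval later, Cmin,ss = Cmax,ss·e^(−kτ) ≈ 476.021 × 0.0992 ≈ 47.221 mg/L.
Trough 47.2 mg/L vs MEC 27 mg/L: adequate.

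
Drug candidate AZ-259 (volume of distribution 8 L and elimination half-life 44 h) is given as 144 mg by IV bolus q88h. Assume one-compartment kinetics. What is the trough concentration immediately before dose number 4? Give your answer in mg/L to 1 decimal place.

f = (1/2)^(τ/t½) = (1/2)^(88/44) ≈ 0.2500.
C₀ = D/Vd = 144/8 ≈ 18.000 mg/L.
Before the 4th dose, 3 doses have been given. Superposition: Cmin = C₀·(f + f² + … + f^3).
≈ 18.000 × (0.2500 + 0.0625 + 0.0156) ≈ 18.000 × 0.3281 ≈ 5.906 mg/L.

5.9 mg/L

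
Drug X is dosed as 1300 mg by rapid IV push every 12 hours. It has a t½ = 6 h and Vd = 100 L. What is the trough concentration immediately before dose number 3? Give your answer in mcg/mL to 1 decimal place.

4.1 mcg/mL

f = (1/2)^(τ/t½) = (1/2)^(12/6) ≈ 0.2500.
C₀ = D/Vd = 1300/100 ≈ 13.000 mcg/mL.
Before the 3rd dose, 2 doses have been given. Superposition: Cmin = C₀·(f + f²).
≈ 13.000 × (0.2500 + 0.0625) ≈ 13.000 × 0.3125 ≈ 4.062 mcg/mL.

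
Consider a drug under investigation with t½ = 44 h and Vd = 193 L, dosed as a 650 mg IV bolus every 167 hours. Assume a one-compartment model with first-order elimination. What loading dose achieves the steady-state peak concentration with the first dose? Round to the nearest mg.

f = (1/2)^(167/44) ≈ 0.072020; accumulation ratio R = 1/(1−f) ≈ 1.07761.
Loading dose to hit Cmax,ss on first dose: D_load = D_maint·R ≈ 650 × 1.07761 ≈ 700.45 mg.

700 mg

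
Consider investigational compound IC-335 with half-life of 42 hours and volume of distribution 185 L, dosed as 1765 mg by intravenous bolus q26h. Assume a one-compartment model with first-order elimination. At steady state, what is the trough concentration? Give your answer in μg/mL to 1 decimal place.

17.8 μg/mL

k = ln2/t½ = ln2/42 ≈ 0.016504 h⁻¹; fraction remaining f = e^(−kτ) = e^(−0.016504×26) ≈ 0.6511.
Each bolus raises the concentration by D/Vd = 1765/185 ≈ 9.541 μg/mL.
Steady-state trough Cmin,ss = C₀·f/(1−f) ≈ 9.541 × 0.6511/0.3489 ≈ 17.805 μg/mL.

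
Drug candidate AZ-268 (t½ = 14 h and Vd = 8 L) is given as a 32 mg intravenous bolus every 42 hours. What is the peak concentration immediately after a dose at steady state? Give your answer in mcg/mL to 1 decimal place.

τ = 42 h = 3 half-lives, so f = (1/2)^3 = 0.125.
At steady state, R = 1/(1 − 0.125) = 8/7.
Single-dose peak C₀ = D/Vd = 32/8 = 4 mcg/mL.
Steady-state peak Cmax,ss = C₀·R = 4 × 8/7 ≈ 4.571 mcg/mL.

4.6 mcg/mL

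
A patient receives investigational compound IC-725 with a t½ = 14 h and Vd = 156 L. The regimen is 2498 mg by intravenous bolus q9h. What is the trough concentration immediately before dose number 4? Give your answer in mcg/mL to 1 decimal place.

21.0 mcg/mL

f = (1/2)^(τ/t½) = (1/2)^(9/14) ≈ 0.6404.
C₀ = D/Vd = 2498/156 ≈ 16.013 mcg/mL.
Before the 4th dose, 3 doses have been given. Superposition: Cmin = C₀·(f + f² + … + f^3).
≈ 16.013 × (0.6404 + 0.4101 + 0.2626) ≈ 16.013 × 1.3131 ≈ 21.027 mcg/mL.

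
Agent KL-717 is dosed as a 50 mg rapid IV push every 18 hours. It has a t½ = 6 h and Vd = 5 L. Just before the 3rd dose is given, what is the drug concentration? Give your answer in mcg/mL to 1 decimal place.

1.4 mcg/mL

f = (1/2)^(τ/t½) = (1/2)^(18/6) ≈ 0.1250.
C₀ = D/Vd = 50/5 ≈ 10.000 mcg/mL.
Before the 3rd dose, 2 doses have been given. Superposition: Cmin = C₀·(f + f²).
≈ 10.000 × (0.1250 + 0.0156) ≈ 10.000 × 0.1406 ≈ 1.406 mcg/mL.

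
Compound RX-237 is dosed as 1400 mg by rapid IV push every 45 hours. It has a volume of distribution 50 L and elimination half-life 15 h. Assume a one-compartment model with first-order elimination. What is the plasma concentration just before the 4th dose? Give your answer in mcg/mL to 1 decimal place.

4.0 mcg/mL

f = (1/2)^(τ/t½) = (1/2)^(45/15) ≈ 0.1250.
C₀ = D/Vd = 1400/50 ≈ 28.000 mcg/mL.
Before the 4th dose, 3 doses have been given. Superposition: Cmin = C₀·(f + f² + … + f^3).
≈ 28.000 × (0.1250 + 0.0156 + 0.0020) ≈ 28.000 × 0.1426 ≈ 3.993 mcg/mL.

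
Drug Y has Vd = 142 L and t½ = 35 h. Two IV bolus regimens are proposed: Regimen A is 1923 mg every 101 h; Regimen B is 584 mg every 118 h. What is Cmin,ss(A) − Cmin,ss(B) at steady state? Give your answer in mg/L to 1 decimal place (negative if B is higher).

1.7 mg/L

Regimen A: f = (1/2)^(101/35) ≈ 0.1353; Cmin,ss = (1923/142)·f/(1−f) ≈ 2.119 mg/L.
Regimen B: f = (1/2)^(118/35) ≈ 0.0966; Cmin,ss = (584/142)·f/(1−f) ≈ 0.440 mg/L.
Difference ≈ 2.119 − 0.440 ≈ 1.679 mg/L.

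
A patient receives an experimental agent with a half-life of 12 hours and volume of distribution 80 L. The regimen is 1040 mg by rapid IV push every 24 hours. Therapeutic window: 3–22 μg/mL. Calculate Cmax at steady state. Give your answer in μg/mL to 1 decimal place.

17.3 μg/mL

The dosing interval is 2 half-lives, so f = 2^(−2) = 0.25.
Accumulation ratio R = 1/(1 − f) = 1/0.75 = 4/3.
Single-dose peak C₀ = D/Vd = 1040/80 = 13 μg/mL.
Steady-state peak Cmax,ss = C₀·R = 13 × 4/3 ≈ 17.333 μg/mL.
Peak 17.3 μg/mL vs MTC 22 μg/mL: below toxic threshold.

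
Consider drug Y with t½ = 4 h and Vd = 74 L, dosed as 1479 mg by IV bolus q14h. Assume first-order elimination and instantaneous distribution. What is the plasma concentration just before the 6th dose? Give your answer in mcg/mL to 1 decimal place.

f = (1/2)^(τ/t½) = (1/2)^(14/4) ≈ 0.0884.
C₀ = D/Vd = 1479/74 ≈ 19.986 mcg/mL.
Before the 6th dose, 5 doses have been given. Superposition: Cmin = C₀·(f + f² + … + f^5).
≈ 19.986 × (0.0884 + 0.0078 + 0.0007 + 0.0001 + 0.0000) ≈ 19.986 × 0.0970 ≈ 1.939 mcg/mL.

1.9 mcg/mL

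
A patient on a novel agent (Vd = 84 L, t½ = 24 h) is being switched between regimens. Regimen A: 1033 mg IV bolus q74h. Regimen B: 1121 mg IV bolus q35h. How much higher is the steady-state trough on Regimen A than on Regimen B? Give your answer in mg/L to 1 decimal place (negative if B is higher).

Regimen A: f = (1/2)^(74/24) ≈ 0.1180; Cmin,ss = (1033/84)·f/(1−f) ≈ 1.645 mg/L.
Regimen B: f = (1/2)^(35/24) ≈ 0.3639; Cmin,ss = (1121/84)·f/(1−f) ≈ 7.635 mg/L.
Difference ≈ 1.645 − 7.635 ≈ -5.990 mg/L.

-6.0 mg/L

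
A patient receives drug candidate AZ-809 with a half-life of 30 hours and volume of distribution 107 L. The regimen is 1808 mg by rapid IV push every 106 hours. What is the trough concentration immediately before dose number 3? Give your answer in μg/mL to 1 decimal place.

f = (1/2)^(τ/t½) = (1/2)^(106/30) ≈ 0.0864.
C₀ = D/Vd = 1808/107 ≈ 16.897 μg/mL.
Before the 3rd dose, 2 doses have been given. Superposition: Cmin = C₀·(f + f²).
≈ 16.897 × (0.0864 + 0.0075) ≈ 16.897 × 0.0939 ≈ 1.587 μg/mL.

1.6 μg/mL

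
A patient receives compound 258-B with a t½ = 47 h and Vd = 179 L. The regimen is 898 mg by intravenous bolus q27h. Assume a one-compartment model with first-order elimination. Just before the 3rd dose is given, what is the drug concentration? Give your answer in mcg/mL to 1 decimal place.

5.6 mcg/mL

f = (1/2)^(τ/t½) = (1/2)^(27/47) ≈ 0.6715.
C₀ = D/Vd = 898/179 ≈ 5.017 mcg/mL.
Before the 3rd dose, 2 doses have been given. Superposition: Cmin = C₀·(f + f²).
≈ 5.017 × (0.6715 + 0.4509) ≈ 5.017 × 1.1224 ≈ 5.631 mcg/mL.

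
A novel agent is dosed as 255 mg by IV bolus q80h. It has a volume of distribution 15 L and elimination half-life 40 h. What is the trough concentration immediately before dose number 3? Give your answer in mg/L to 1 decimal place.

f = (1/2)^(τ/t½) = (1/2)^(80/40) ≈ 0.2500.
C₀ = D/Vd = 255/15 ≈ 17.000 mg/L.
Before the 3rd dose, 2 doses have been given. Superposition: Cmin = C₀·(f + f²).
≈ 17.000 × (0.2500 + 0.0625) ≈ 17.000 × 0.3125 ≈ 5.312 mg/L.

5.3 mg/L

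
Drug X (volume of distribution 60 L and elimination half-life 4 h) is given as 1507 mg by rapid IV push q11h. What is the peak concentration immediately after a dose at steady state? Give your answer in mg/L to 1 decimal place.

29.5 mg/L

τ/t½ = 11/4 ≈ 2.75, so fraction remaining f = (1/2)^(11/4) ≈ 0.1487.
Accumulation ratio R = 1/(1 − f) ≈ 1/0.8513 ≈ 1.1747.
Single-dose peak C₀ = D/Vd = 1507/60 ≈ 25.117 mg/L.
Steady-state peak Cmax,ss = C₀·R ≈ 25.117 × 1.1747 ≈ 29.505 mg/L.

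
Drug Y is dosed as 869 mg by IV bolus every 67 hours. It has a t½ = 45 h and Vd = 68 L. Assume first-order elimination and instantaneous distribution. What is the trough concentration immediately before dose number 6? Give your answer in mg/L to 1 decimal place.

f = (1/2)^(τ/t½) = (1/2)^(67/45) ≈ 0.3563.
C₀ = D/Vd = 869/68 ≈ 12.779 mg/L.
Before the 6th dose, 5 doses have been given. Superposition: Cmin = C₀·(f + f² + … + f^5).
≈ 12.779 × (0.3563 + 0.1269 + 0.0452 + 0.0161 + 0.0057) ≈ 12.779 × 0.5502 ≈ 7.031 mg/L.

7.0 mg/L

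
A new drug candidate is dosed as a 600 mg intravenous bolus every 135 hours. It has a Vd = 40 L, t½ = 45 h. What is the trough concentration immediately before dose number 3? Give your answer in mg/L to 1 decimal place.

f = (1/2)^(τ/t½) = (1/2)^(135/45) ≈ 0.1250.
C₀ = D/Vd = 600/40 ≈ 15.000 mg/L.
Before the 3rd dose, 2 doses have been given. Superposition: Cmin = C₀·(f + f²).
≈ 15.000 × (0.1250 + 0.0156) ≈ 15.000 × 0.1406 ≈ 2.109 mg/L.

2.1 mg/L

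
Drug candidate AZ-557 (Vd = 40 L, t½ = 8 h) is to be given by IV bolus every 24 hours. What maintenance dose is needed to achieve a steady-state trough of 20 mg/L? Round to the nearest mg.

5600 mg

τ/t½ = 24/8 ≈ 3, so f = (1/2)^(24/8) ≈ 0.125000.
Cmin,ss = (D/Vd)·f/(1−f), so D = Cmin,ss·Vd·(1−f)/f.
D = 20 × 40 × (1−f)/f ≈ 20 × 40 × 7.00000 ≈ 5600.00 mg.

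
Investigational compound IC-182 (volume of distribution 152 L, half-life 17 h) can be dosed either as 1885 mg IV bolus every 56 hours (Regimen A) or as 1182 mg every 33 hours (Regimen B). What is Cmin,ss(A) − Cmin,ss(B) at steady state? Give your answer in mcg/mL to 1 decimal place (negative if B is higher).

-1.3 mcg/mL

Regimen A: f = (1/2)^(56/17) ≈ 0.1019; Cmin,ss = (1885/152)·f/(1−f) ≈ 1.407 mcg/mL.
Regimen B: f = (1/2)^(33/17) ≈ 0.2604; Cmin,ss = (1182/152)·f/(1−f) ≈ 2.738 mcg/mL.
Difference ≈ 1.407 − 2.738 ≈ -1.331 mcg/mL.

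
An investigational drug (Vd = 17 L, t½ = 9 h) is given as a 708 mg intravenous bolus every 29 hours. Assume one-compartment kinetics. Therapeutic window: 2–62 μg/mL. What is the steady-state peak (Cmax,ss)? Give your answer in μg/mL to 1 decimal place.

τ/t½ = 29/9 ≈ 3.2222, so fraction remaining f = (1/2)^(29/9) ≈ 0.1072.
Accumulation ratio R = 1/(1 − f) ≈ 1/0.8928 ≈ 1.1201.
Each bolus raises the concentration by D/Vd = 708/17 ≈ 41.647 μg/mL.
Steady-state peak Cmax,ss = C₀·R ≈ 41.647 × 1.1201 ≈ 46.649 μg/mL.
Peak 46.6 μg/mL vs MTC 62 μg/mL: below toxic threshold.

46.6 μg/mL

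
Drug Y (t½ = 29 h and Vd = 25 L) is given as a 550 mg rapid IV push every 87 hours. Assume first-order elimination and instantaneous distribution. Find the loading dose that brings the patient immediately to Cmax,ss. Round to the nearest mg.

629 mg

f = (1/2)^(87/29) ≈ 0.125000; accumulation ratio R = 1/(1−f) ≈ 1.14286.
Loading dose to hit Cmax,ss on first dose: D_load = D_maint·R ≈ 550 × 1.14286 ≈ 628.57 mg.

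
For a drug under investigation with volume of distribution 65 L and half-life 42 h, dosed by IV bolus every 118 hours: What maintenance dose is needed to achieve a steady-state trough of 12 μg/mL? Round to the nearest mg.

4688 mg

τ/t½ = 118/42 ≈ 2.8095, so f = (1/2)^(118/42) ≈ 0.142643.
Cmin,ss = (D/Vd)·f/(1−f), so D = Cmin,ss·Vd·(1−f)/f.
D = 12 × 65 × (1−f)/f ≈ 12 × 65 × 6.01051 ≈ 4688.20 mg.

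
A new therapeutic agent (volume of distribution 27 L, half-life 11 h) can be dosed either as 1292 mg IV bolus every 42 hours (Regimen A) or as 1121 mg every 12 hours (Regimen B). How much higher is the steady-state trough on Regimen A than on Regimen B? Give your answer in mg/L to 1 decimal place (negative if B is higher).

-33.1 mg/L

Regimen A: f = (1/2)^(42/11) ≈ 0.0709; Cmin,ss = (1292/27)·f/(1−f) ≈ 3.652 mg/L.
Regimen B: f = (1/2)^(12/11) ≈ 0.4695; Cmin,ss = (1121/27)·f/(1−f) ≈ 36.744 mg/L.
Difference ≈ 3.652 − 36.744 ≈ -33.092 mg/L.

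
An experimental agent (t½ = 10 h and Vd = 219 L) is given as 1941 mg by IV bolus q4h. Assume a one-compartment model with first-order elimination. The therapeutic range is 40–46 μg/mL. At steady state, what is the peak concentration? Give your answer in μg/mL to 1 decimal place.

36.6 μg/mL

k = ln2/t½ = ln2/10 ≈ 0.069315 h⁻¹; fraction remaining f = e^(−kτ) = e^(−0.069315×4) ≈ 0.7579.
Accumulation ratio R = 1/(1 − f) ≈ 1/0.2421 ≈ 4.1305.
Single-dose peak C₀ = D/Vd = 1941/219 ≈ 8.863 μg/mL.
Steady-state peak Cmax,ss = C₀·R ≈ 8.863 × 4.1305 ≈ 36.609 μg/mL.
Peak 36.6 μg/mL vs MTC 46 μg/mL: below toxic threshold.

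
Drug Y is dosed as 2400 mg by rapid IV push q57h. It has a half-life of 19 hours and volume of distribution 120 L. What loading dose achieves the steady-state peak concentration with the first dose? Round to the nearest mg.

2743 mg

f = (1/2)^(57/19) ≈ 0.125000; accumulation ratio R = 1/(1−f) ≈ 1.14286.
Loading dose to hit Cmax,ss on first dose: D_load = D_maint·R ≈ 2400 × 1.14286 ≈ 2742.86 mg.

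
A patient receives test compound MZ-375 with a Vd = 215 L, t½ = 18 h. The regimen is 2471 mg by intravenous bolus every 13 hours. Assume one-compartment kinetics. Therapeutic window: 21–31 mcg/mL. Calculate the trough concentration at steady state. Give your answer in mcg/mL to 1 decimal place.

Over one 13-h interval, 13/18 ≈ 0.72222 half-lives elapse, leaving f ≈ 0.6062 of each dose.
Each bolus raises the concentration by D/Vd = 2471/215 ≈ 11.493 mcg/mL.
Steady-state trough Cmin,ss = C₀·f/(1−f) ≈ 11.493 × 0.6062/0.3938 ≈ 17.692 mcg/mL.
Trough 17.7 mcg/mL vs MEC 21 mcg/mL: subtherapeutic.

17.7 mcg/mL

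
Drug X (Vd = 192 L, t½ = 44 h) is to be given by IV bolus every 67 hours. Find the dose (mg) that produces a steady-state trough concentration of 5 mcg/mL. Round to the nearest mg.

τ/t½ = 67/44 ≈ 1.5227, so f = (1/2)^(67/44) ≈ 0.348027.
Cmin,ss = (D/Vd)·f/(1−f), so D = Cmin,ss·Vd·(1−f)/f.
D = 5 × 192 × (1−f)/f ≈ 5 × 192 × 1.87334 ≈ 1798.41 mg.

1798 mg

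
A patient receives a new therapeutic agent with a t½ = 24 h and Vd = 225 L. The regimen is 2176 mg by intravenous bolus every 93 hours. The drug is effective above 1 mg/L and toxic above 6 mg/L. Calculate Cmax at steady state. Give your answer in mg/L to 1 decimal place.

τ/t½ = 93/24 ≈ 3.875, so fraction remaining f = (1/2)^(93/24) ≈ 0.0682.
Accumulation ratio R = 1/(1 − f) ≈ 1/0.9318 ≈ 1.0732.
Single-dose peak C₀ = D/Vd = 2176/225 ≈ 9.671 mg/L.
Steady-state peak Cmax,ss = C₀·R ≈ 9.671 × 1.0732 ≈ 10.379 mg/L.
Peak 10.4 mg/L vs MTC 6 mg/L: exceeds toxic threshold.

10.4 mg/L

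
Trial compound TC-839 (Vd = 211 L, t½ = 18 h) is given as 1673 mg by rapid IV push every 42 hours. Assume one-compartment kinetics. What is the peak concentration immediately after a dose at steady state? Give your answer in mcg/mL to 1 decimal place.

Over one 42-h interval, 42/18 ≈ 2.3333 half-lives elapse, leaving f ≈ 0.1984 of each dose.
Accumulation ratio R = 1/(1 − f) ≈ 1/0.8016 ≈ 1.2475.
Single-dose peak C₀ = D/Vd = 1673/211 ≈ 7.929 mcg/mL.
Steady-state peak Cmax,ss = C₀·R ≈ 7.929 × 1.2475 ≈ 9.891 mcg/mL.

9.9 mcg/mL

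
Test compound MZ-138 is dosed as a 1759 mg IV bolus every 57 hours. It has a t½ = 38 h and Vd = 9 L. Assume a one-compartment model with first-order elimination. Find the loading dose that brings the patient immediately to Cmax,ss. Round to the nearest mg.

f = (1/2)^(57/38) ≈ 0.353553; accumulation ratio R = 1/(1−f) ≈ 1.54692.
Loading dose to hit Cmax,ss on first dose: D_load = D_maint·R ≈ 1759 × 1.54692 ≈ 2721.03 mg.

2721 mg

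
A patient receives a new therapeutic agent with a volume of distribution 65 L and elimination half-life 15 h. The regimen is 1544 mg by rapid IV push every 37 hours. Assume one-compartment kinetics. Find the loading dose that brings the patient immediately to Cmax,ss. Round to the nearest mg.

f = (1/2)^(37/15) ≈ 0.180909; accumulation ratio R = 1/(1−f) ≈ 1.22087.
Loading dose to hit Cmax,ss on first dose: D_load = D_maint·R ≈ 1544 × 1.22087 ≈ 1885.02 mg.

1885 mg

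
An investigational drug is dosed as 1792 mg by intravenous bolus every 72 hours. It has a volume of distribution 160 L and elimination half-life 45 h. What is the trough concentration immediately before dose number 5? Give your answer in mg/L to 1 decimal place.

f = (1/2)^(τ/t½) = (1/2)^(72/45) ≈ 0.3299.
C₀ = D/Vd = 1792/160 ≈ 11.200 mg/L.
Before the 5th dose, 4 doses have been given. Superposition: Cmin = C₀·(f + f² + … + f^4).
≈ 11.200 × (0.3299 + 0.1088 + 0.0359 + 0.0118) ≈ 11.200 × 0.4864 ≈ 5.448 mg/L.

5.4 mg/L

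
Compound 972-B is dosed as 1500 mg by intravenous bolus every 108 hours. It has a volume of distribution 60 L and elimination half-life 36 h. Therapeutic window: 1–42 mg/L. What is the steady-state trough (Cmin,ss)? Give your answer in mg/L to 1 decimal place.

3.6 mg/L

The dosing interval is 3 half-lives, so f = 2^(−3) = 0.125.
Accumulation ratio R = 1/(1 − f) = 1/0.875 = 8/7.
Single-dose peak C₀ = D/Vd = 1500/60 = 25 mg/L.
Steady-state peak Cmax,ss = C₀·R = 25 × 8/7 ≈ 28.571 mg/L.
Steady-state trough Cmin,ss = Cmax,ss·f ≈ 28.571 × 0.125 ≈ 3.571 mg/L.
Trough 3.6 mg/L vs MEC 1 mg/L: adequate.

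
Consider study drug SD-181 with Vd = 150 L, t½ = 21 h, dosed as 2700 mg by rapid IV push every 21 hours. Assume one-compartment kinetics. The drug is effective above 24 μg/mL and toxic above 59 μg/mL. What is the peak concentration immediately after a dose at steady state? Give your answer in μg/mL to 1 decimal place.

36.0 μg/mL

The dosing interval is 1 half-life, so f = 2^(−1) = 0.5.
At steady state, R = 1/(1 − 0.5) = 2/1.
Single-dose peak C₀ = D/Vd = 2700/150 = 18 μg/mL.
Steady-state peak Cmax,ss = C₀·R = 18 × 2/1 ≈ 36.000 μg/mL.
Peak 36.0 μg/mL vs MTC 59 μg/mL: below toxic threshold.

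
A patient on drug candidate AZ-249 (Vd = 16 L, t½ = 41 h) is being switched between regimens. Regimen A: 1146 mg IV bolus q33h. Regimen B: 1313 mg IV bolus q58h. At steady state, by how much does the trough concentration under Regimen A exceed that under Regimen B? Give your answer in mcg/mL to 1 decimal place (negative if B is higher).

Regimen A: f = (1/2)^(33/41) ≈ 0.5724; Cmin,ss = (1146/16)·f/(1−f) ≈ 95.880 mcg/mL.
Regimen B: f = (1/2)^(58/41) ≈ 0.3751; Cmin,ss = (1313/16)·f/(1−f) ≈ 49.259 mcg/mL.
Difference ≈ 95.880 − 49.259 ≈ 46.621 mcg/mL.

46.6 mcg/mL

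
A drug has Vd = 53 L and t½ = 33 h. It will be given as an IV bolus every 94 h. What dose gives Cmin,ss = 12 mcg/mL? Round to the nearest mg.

τ/t½ = 94/33 ≈ 2.8485, so f = (1/2)^(94/33) ≈ 0.138842.
Cmin,ss = (D/Vd)·f/(1−f), so D = Cmin,ss·Vd·(1−f)/f.
D = 12 × 53 × (1−f)/f ≈ 12 × 53 × 6.20243 ≈ 3944.75 mg.

3945 mg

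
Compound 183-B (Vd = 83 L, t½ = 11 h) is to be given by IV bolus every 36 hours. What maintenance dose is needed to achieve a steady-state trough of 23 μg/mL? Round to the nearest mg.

τ/t½ = 36/11 ≈ 3.2727, so f = (1/2)^(36/11) ≈ 0.103469.
Cmin,ss = (D/Vd)·f/(1−f), so D = Cmin,ss·Vd·(1−f)/f.
D = 23 × 83 × (1−f)/f ≈ 23 × 83 × 8.66473 ≈ 16540.97 mg.

16541 mg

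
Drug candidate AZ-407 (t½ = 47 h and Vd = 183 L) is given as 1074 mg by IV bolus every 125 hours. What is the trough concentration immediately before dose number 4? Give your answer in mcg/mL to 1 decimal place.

1.1 mcg/mL

f = (1/2)^(τ/t½) = (1/2)^(125/47) ≈ 0.1583.
C₀ = D/Vd = 1074/183 ≈ 5.869 mcg/mL.
Before the 4th dose, 3 doses have been given. Superposition: Cmin = C₀·(f + f² + … + f^3).
≈ 5.869 × (0.1583 + 0.0251 + 0.0040) ≈ 5.869 × 0.1874 ≈ 1.100 mcg/mL.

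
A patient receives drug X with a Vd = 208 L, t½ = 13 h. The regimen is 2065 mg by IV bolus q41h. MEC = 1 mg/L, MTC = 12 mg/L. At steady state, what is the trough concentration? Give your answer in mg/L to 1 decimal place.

τ/t½ = 41/13 ≈ 3.1538, so fraction remaining f = (1/2)^(41/13) ≈ 0.1124.
Single-dose peak C₀ = D/Vd = 2065/208 ≈ 9.928 mg/L.
Steady-state trough Cmin,ss = C₀·f/(1−f) ≈ 9.928 × 0.1124/0.8876 ≈ 1.257 mg/L.
Trough 1.3 mg/L vs MEC 1 mg/L: adequate.

1.3 mg/L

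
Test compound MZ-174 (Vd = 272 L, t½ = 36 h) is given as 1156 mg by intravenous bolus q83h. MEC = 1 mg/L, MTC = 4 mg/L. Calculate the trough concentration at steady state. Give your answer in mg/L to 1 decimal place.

τ/t½ = 83/36 ≈ 2.3056, so fraction remaining f = (1/2)^(83/36) ≈ 0.2023.
At steady state, accumulation factor R = 1/(1 − e^(−kτ)) ≈ 1.2536.
Single-dose peak C₀ = D/Vd = 1156/272 ≈ 4.250 mg/L.
Cmax,ss = C₀/(1 − f) ≈ 4.250/0.7977 ≈ 5.328 mg/L.
Steady-state trough Cmin,ss = Cmax,ss·f ≈ 5.328 × 0.2023 ≈ 1.078 mg/L.
Trough 1.1 mg/L vs MEC 1 mg/L: adequate.

1.1 mg/L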